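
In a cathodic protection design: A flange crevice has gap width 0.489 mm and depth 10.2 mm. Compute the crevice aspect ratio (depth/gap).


Aspect ratio = depth / gap
Ratio = 10.2 / 0.489 = 20.9

20.9


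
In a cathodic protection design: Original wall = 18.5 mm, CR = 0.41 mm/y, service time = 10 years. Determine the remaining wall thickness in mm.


Remaining wall = original − CR × time
t = 18.5 − 0.41*10 = 18.5 − 4.1 = 14.4 mm

14.4 mm


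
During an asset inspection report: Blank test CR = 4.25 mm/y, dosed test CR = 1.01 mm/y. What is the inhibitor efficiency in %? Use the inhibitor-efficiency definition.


Apply the inhibitor-efficiency definition: IE = (CR_blank − CR_inh)/CR_blank × 100
IE = (4.25 − 1.01) / 4.25 × 100
IE = 3.24 / 4.25 × 100 = 76.2 %

76.2 %


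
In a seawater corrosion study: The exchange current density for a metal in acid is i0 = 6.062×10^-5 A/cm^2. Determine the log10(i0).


i0 = 6.062×10^-5 A/cm^2
log10(i0) = -4.217

-4.217


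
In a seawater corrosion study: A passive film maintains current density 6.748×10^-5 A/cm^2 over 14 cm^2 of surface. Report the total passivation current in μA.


I = i_pass * A, then convert A → μA (×10^6)
I = 6.748×10^-5 * 14 * 10^6 = 944.72 μA

944.72 μA


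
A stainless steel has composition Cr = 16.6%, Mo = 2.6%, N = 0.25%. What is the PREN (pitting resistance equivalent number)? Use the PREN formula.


Apply the PREN formula: PREN = Cr + 3.3*Mo + 16*N
PREN = 16.6 + 3.3*2.6 + 16*0.25
PREN = 16.6 + 8.58 + 4.0 = 29.18

29.18


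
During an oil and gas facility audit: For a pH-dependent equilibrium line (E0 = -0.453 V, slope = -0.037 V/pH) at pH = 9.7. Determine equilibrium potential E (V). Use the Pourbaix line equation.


Apply the Pourbaix line equation: E = E0 + slope*pH
E = -0.453 + (-0.037)*9.7 = -0.453 + (-0.3589) = -0.8119 V
Rounded to 3 decimal places: E = -0.812 V

-0.812 V


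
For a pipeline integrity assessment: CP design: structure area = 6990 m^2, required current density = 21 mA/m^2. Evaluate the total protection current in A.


I = area * current density, then convert mA → A (÷1000)
I = 6990 * 21 / 1000 = 146.79 A

146.79 A


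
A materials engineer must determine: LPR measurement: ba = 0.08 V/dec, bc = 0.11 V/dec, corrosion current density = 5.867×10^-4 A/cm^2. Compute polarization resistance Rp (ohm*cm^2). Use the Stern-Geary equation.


Apply the Stern-Geary equation: Rp = ba*bc / (2.303*icorr*(ba+bc))
ba*bc = 0.08*0.11 = 0.0088
ba+bc = 0.19; 2.303*icorr*(ba+bc) = 2.303*5.867×10^-4*0.19 = 2.5672232×10^-4
Rp = 0.0088 / 2.5672232×10^-4 = 34.3 ohm*cm^2

34.3 ohm*cm^2


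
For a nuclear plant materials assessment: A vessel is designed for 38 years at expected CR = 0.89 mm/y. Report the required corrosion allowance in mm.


Corrosion allowance = CR × design life
CA = 0.89 * 38 = 33.82 mm

33.82 mm


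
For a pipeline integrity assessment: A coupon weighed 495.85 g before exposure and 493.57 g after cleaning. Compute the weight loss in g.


Weight loss = initial − final
WL = 495.85 − 493.57 = 2.28 g

2.28 g


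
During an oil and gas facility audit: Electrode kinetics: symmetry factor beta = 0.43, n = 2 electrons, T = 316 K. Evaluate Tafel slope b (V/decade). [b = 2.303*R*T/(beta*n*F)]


Apply the Tafel slope relation: b = 2.303*R*T/(beta*n*F)
Numerator: 2.303 * 8.314 * 316 = 6050.5
Denominator: 0.43 * 2 * 96485 = 82977.1
b = 6050.5 / 82977.1 = 0.0729 V/decade

0.0729 V/decade


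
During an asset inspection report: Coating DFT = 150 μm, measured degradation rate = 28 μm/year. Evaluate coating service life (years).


Service life = thickness / degradation rate
Life = 150 / 28 = 5.4 years

5.4 years


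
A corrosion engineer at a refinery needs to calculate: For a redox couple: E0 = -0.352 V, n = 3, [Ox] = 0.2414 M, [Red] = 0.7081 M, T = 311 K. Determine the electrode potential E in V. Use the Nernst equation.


Apply the Nernst equation: E = E0 + (RT/nF)*ln([Ox]/[Red])
Step 1: RT/nF = 8.314*311/(3*96485) = 0.00893284 V
Step 2: [Ox]/[Red] = 0.2414/0.7081 = 0.340912
Step 3: ln(0.340912) = -1.076131
Step 4: correction = 0.00893284 * -1.076131 = -0.01 V
E = -0.352 + -0.01 = -0.362 V

-0.362 V


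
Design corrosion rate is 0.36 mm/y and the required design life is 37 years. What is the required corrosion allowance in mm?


Corrosion allowance = CR × design life
CA = 0.36 * 37 = 13.32 mm

13.32 mm


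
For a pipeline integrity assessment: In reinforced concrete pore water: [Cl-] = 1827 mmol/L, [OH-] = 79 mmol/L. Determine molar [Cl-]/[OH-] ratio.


Threshold parameter = [Cl-] / [OH-] (molar basis; both in mmol/L, so units cancel)
Ratio = 1827 / 79 = 23.13

23.13


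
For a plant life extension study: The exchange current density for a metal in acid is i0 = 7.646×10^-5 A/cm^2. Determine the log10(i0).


i0 = 7.646×10^-5 A/cm^2
log10(i0) = -4.117

-4.117


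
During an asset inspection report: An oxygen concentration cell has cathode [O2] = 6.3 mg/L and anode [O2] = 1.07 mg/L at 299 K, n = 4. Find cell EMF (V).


Apply the Nernst concentration-cell relation: E = (RT/nF)*ln(C_cathode/C_anode)
RT/nF = 8.314*299/(4*96485) = 0.00644112 V
ln(6.3/1.07) = 1.77289
E = 0.00644112 * 1.77289 = 0.01142 V

0.01142 V


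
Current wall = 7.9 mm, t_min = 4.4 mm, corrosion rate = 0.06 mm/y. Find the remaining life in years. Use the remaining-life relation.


Apply the remaining-life relation: RL = (t_current − t_min) / CR
RL = (7.9 − 4.4) / 0.06 = 3.5 / 0.06 = 58.3 years

58.3 years


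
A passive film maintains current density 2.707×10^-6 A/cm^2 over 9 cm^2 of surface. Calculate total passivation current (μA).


I = i_pass * A, then convert A → μA (×10^6)
I = 2.707×10^-6 * 9 * 10^6 = 24.36 μA

24.36 μA


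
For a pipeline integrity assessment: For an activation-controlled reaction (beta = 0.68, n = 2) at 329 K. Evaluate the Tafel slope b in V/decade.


Apply the Tafel slope relation: b = 2.303*R*T/(beta*n*F)
Numerator: 2.303 * 8.314 * 329 = 6299.41
Denominator: 0.68 * 2 * 96485 = 131219.6
b = 6299.41 / 131219.6 = 0.048 V/decade

0.048 V/decade


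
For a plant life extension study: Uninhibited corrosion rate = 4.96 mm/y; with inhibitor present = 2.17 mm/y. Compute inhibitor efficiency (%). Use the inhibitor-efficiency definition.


Apply the inhibitor-efficiency definition: IE = (CR_blank − CR_inh)/CR_blank × 100
IE = (4.96 − 2.17) / 4.96 × 100
IE = 2.79 / 4.96 × 100 = 56.3 %

56.3 %


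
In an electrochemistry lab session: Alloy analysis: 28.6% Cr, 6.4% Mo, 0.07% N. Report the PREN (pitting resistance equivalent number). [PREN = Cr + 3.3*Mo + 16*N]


Apply the PREN formula: PREN = Cr + 3.3*Mo + 16*N
PREN = 28.6 + 3.3*6.4 + 16*0.07
PREN = 28.6 + 21.12 + 1.12 = 50.84

50.84


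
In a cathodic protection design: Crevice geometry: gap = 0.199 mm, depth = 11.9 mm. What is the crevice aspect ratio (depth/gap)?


Aspect ratio = depth / gap
Ratio = 11.9 / 0.199 = 59.8

59.8


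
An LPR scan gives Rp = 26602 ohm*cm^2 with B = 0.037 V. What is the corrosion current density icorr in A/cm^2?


Apply the Stern-Geary relation: icorr = B / Rp
icorr = 0.037 / 26602 = 1.391×10^-6 A/cm^2

1.391×10^-6 A/cm^2


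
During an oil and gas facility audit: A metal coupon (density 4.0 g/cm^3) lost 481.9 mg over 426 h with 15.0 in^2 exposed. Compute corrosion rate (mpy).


Apply the mpy weight-loss relation: CR = 534 * W / (D * A * T)
Numerator: 534 * 481.9 = 257334.6
Denominator: 4.0 * 15.0 * 426 = 25560.0
CR = 257334.6 / 25560.0 = 10.0679 mpy

10.0679 mpy


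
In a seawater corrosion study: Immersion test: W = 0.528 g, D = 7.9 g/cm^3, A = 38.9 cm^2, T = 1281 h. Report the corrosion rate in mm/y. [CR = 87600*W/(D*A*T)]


Apply the mm/y weight-loss relation: CR = 87600 * W / (D * A * T)
Numerator: 87600 * 0.528 = 46252.8
Denominator: 7.9 * 38.9 * 1281 = 393664.11
CR = 46252.8 / 393664.11 = 0.11749 mm/y

0.11749 mm/y


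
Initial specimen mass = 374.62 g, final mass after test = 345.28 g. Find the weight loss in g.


Weight loss = initial − final
WL = 374.62 − 345.28 = 29.34 g

29.34 g


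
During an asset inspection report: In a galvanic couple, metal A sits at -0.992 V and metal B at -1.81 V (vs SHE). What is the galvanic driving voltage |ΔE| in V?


Driving voltage is the absolute potential difference.
|ΔE| = |-0.992 − (-1.81)| = 0.818 V

0.818 V


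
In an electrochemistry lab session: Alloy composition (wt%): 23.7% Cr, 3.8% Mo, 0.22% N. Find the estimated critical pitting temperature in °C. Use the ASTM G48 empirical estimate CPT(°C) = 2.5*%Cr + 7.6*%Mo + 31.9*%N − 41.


Apply the ASTM G48 empirical CPT estimate: CPT(°C) = 2.5*%Cr + 7.6*%Mo + 31.9*%N − 41
2.5*23.7 = 59.25; 7.6*3.8 = 28.88; 31.9*0.22 = 7.018
CPT = 59.25 + 28.88 + 7.018 − 41 = 54.148 °C
Rounded to 0.1 °C: CPT ≈ 54.1 °C

54.1 °C


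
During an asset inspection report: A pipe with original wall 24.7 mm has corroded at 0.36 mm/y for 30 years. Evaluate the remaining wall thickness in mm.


Remaining wall = original − CR × time
t = 24.7 − 0.36*30 = 24.7 − 10.8 = 13.9 mm

13.9 mm


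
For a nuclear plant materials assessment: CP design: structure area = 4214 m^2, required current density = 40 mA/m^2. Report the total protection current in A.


I = area * current density, then convert mA → A (÷1000)
I = 4214 * 40 / 1000 = 168.56 A

168.56 A


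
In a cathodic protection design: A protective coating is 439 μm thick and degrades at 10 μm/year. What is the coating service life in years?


Service life = thickness / degradation rate
Life = 439 / 10 = 43.9 years

43.9 years


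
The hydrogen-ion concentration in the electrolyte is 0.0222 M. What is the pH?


pH = −log10[H+]
pH = −log10(0.0222) = 1.65

1.65


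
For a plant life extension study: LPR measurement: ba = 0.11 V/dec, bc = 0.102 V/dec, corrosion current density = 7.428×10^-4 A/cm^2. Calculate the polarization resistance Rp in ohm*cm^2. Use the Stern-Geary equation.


Apply the Stern-Geary equation: Rp = ba*bc / (2.303*icorr*(ba+bc))
ba*bc = 0.11*0.102 = 0.01122
ba+bc = 0.212; 2.303*icorr*(ba+bc) = 2.303*7.428×10^-4*0.212 = 3.626617×10^-4
Rp = 0.01122 / 3.626617×10^-4 = 30.9 ohm*cm^2

30.9 ohm*cm^2


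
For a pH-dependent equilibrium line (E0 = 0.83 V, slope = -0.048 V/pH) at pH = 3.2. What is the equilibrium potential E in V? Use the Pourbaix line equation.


Apply the Pourbaix line equation: E = E0 + slope*pH
E = 0.83 + (-0.048)*3.2 = 0.83 + (-0.1536) = 0.6764 V
Rounded to 3 decimal places: E = 0.676 V

0.676 V


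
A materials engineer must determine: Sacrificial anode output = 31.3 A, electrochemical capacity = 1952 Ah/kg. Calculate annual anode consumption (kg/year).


Annual consumption = current * hours per year / capacity
Rate = 31.3 * 8760 / 1952 = 140.5 kg/year

140.5 kg/year


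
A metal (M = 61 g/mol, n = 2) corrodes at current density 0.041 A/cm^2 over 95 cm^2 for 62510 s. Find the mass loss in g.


Apply Faraday's law: m = i*A*t*M / (n*F)
Total charge passed Q = i*A*t = 0.041*95*62510 = 243476.45 C
m = Q*M/(n*F) = 243476.45*61/(2*96485) = 76.9657 g

76.9657 g


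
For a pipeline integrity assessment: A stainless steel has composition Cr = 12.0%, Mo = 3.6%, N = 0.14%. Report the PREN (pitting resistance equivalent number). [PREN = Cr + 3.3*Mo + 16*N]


Apply the PREN formula: PREN = Cr + 3.3*Mo + 16*N
PREN = 12.0 + 3.3*3.6 + 16*0.14
PREN = 12.0 + 11.88 + 2.24 = 26.12

26.12


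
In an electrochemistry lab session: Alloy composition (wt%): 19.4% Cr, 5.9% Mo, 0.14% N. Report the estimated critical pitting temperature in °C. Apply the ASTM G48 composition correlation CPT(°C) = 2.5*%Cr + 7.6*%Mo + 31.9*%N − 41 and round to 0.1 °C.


Apply the ASTM G48 empirical CPT estimate: CPT(°C) = 2.5*%Cr + 7.6*%Mo + 31.9*%N − 41
2.5*19.4 = 48.5; 7.6*5.9 = 44.84; 31.9*0.14 = 4.466
CPT = 48.5 + 44.84 + 4.466 − 41 = 56.806 °C
Rounded to 0.1 °C: CPT ≈ 56.8 °C

56.8 °C


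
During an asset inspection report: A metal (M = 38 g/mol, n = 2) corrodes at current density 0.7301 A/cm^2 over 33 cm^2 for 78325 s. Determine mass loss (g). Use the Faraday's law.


Apply Faraday's law: m = i*A*t*M / (n*F)
Total charge passed Q = i*A*t = 0.7301*33*78325 = 1887107.7225 C
m = Q*M/(n*F) = 1887107.7225*38/(2*96485) = 371.61265 g

371.61265 g


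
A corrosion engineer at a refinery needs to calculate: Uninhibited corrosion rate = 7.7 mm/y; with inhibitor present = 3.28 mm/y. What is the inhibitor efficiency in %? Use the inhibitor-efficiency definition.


Apply the inhibitor-efficiency definition: IE = (CR_blank − CR_inh)/CR_blank × 100
IE = (7.7 − 3.28) / 7.7 × 100
IE = 4.42 / 7.7 × 100 = 57.4 %

57.4 %


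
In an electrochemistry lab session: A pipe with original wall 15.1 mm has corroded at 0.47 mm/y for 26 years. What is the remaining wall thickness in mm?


Remaining wall = original − CR × time
t = 15.1 − 0.47*26 = 15.1 − 12.22 = 2.88 mm

2.88 mm


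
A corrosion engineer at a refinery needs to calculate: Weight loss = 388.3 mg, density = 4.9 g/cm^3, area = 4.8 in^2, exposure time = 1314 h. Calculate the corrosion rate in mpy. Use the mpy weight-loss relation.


Apply the mpy weight-loss relation: CR = 534 * W / (D * A * T)
Numerator: 534 * 388.3 = 207352.2
Denominator: 4.9 * 4.8 * 1314 = 30905.28
CR = 207352.2 / 30905.28 = 6.7093 mpy

6.7093 mpy


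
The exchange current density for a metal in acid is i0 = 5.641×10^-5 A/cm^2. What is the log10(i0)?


i0 = 5.641×10^-5 A/cm^2
log10(i0) = -4.249

-4.249


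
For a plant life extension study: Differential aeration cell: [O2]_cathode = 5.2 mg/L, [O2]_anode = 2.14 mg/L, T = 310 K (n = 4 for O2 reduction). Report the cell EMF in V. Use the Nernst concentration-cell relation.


Apply the Nernst concentration-cell relation: E = (RT/nF)*ln(C_cathode/C_anode)
RT/nF = 8.314*310/(4*96485) = 0.00667808 V
ln(5.2/2.14) = 0.88785
E = 0.00667808 * 0.88785 = 0.00593 V

0.00593 V


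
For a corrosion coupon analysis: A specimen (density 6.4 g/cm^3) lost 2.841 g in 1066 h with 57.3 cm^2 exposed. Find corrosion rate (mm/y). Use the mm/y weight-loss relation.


Apply the mm/y weight-loss relation: CR = 87600 * W / (D * A * T)
Numerator: 87600 * 2.841 = 248871.6
Denominator: 6.4 * 57.3 * 1066 = 390923.52
CR = 248871.6 / 390923.52 = 0.63662 mm/y

0.63662 mm/y


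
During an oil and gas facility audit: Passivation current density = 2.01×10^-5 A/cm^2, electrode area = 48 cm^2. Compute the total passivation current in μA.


I = i_pass * A, then convert A → μA (×10^6)
I = 2.01×10^-5 * 48 * 10^6 = 964.8 μA

964.8 μA


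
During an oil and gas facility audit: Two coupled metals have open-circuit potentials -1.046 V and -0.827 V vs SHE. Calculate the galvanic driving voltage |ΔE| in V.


Driving voltage is the absolute potential difference.
|ΔE| = |-1.046 − (-0.827)| = 0.219 V

0.219 V


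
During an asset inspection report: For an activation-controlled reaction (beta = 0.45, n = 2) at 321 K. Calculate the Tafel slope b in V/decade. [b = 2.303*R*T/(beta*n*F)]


Apply the Tafel slope relation: b = 2.303*R*T/(beta*n*F)
Numerator: 2.303 * 8.314 * 321 = 6146.23
Denominator: 0.45 * 2 * 96485 = 86836.5
b = 6146.23 / 86836.5 = 0.071 V/decade

0.071 V/decade


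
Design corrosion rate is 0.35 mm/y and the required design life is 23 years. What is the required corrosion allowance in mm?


Corrosion allowance = CR × design life
CA = 0.35 * 23 = 8.05 mm

8.05 mm


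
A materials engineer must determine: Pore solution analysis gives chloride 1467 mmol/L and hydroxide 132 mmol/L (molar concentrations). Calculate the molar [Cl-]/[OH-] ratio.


Threshold parameter = [Cl-] / [OH-] (molar basis; both in mmol/L, so units cancel)
Ratio = 1467 / 132 = 11.11

11.11


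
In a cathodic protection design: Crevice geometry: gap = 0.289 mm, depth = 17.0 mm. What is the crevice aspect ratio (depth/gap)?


Aspect ratio = depth / gap
Ratio = 17.0 / 0.289 = 58.8

58.8


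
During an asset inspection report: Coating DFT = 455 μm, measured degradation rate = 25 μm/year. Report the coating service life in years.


Service life = thickness / degradation rate
Life = 455 / 25 = 18.2 years

18.2 years


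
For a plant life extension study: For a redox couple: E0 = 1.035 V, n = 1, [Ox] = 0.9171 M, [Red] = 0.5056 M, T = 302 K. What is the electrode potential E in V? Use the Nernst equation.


Apply the Nernst equation: E = E0 + (RT/nF)*ln([Ox]/[Red])
Step 1: RT/nF = 8.314*302/(1*96485) = 0.02602299 V
Step 2: [Ox]/[Red] = 0.9171/0.5056 = 1.813884
Step 3: ln(1.813884) = 0.59547
Step 4: correction = 0.02602299 * 0.59547 = 0.0155 V
E = 1.035 + 0.0155 = 1.0505 V

1.0505 V


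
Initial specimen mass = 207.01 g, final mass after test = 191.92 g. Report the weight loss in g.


Weight loss = initial − final
WL = 207.01 − 191.92 = 15.09 g

15.09 g


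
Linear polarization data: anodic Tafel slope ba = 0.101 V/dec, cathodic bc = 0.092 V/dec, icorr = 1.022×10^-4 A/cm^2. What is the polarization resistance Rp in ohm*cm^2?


Apply the Stern-Geary equation: Rp = ba*bc / (2.303*icorr*(ba+bc))
ba*bc = 0.101*0.092 = 0.009292
ba+bc = 0.193; 2.303*icorr*(ba+bc) = 2.303*1.022×10^-4*0.193 = 4.5425754×10^-5
Rp = 0.009292 / 4.5425754×10^-5 = 204.6 ohm*cm^2

204.6 ohm*cm^2


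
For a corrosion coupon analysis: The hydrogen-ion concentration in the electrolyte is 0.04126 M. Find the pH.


pH = −log10[H+]
pH = −log10(0.04126) = 1.38

1.38


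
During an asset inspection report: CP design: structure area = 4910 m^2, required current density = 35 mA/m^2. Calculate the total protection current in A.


I = area * current density, then convert mA → A (÷1000)
I = 4910 * 35 / 1000 = 171.85 A

171.85 A


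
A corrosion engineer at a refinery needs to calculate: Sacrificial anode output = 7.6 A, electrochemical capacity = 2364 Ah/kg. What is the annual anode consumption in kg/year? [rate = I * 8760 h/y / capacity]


Annual consumption = current * hours per year / capacity
Rate = 7.6 * 8760 / 2364 = 28.2 kg/year

28.2 kg/year


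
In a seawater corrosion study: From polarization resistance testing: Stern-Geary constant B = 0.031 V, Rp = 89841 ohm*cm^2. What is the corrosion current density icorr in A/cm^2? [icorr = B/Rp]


Apply the Stern-Geary relation: icorr = B / Rp
icorr = 0.031 / 89841 = 3.451×10^-7 A/cm^2

3.451×10^-7 A/cm^2


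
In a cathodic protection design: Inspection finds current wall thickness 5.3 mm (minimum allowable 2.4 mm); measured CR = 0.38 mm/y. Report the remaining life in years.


Apply the remaining-life relation: RL = (t_current − t_min) / CR
RL = (5.3 − 2.4) / 0.38 = 2.9 / 0.38 = 7.6 years

7.6 years


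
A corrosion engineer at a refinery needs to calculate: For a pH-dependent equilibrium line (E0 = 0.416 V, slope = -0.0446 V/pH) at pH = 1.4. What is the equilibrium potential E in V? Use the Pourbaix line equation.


Apply the Pourbaix line equation: E = E0 + slope*pH
E = 0.416 + (-0.0446)*1.4 = 0.416 + (-0.06244) = 0.35356 V
Rounded to 3 decimal places: E = 0.354 V

0.354 V


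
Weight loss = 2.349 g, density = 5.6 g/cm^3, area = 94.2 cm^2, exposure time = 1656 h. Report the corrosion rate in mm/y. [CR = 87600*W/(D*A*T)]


Apply the mm/y weight-loss relation: CR = 87600 * W / (D * A * T)
Numerator: 87600 * 2.349 = 205772.4
Denominator: 5.6 * 94.2 * 1656 = 873573.12
CR = 205772.4 / 873573.12 = 0.23555 mm/y

0.23555 mm/y


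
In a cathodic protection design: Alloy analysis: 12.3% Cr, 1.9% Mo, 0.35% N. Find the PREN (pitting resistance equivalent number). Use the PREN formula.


Apply the PREN formula: PREN = Cr + 3.3*Mo + 16*N
PREN = 12.3 + 3.3*1.9 + 16*0.35
PREN = 12.3 + 6.27 + 5.6 = 24.17

24.17


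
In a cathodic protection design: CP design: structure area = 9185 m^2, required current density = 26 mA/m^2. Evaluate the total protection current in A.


I = area * current density, then convert mA → A (÷1000)
I = 9185 * 26 / 1000 = 238.81 A

238.81 A


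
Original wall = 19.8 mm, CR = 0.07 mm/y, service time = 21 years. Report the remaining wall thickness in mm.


Remaining wall = original − CR × time
t = 19.8 − 0.07*21 = 19.8 − 1.47 = 18.33 mm

18.33 mm


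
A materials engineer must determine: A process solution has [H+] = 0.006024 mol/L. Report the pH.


pH = −log10[H+]
pH = −log10(0.006024) = 2.22

2.22


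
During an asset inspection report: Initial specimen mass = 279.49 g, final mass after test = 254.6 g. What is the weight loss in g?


Weight loss = initial − final
WL = 279.49 − 254.6 = 24.89 g

24.89 g


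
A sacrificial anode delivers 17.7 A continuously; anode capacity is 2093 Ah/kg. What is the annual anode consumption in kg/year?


Annual consumption = current * hours per year / capacity
Rate = 17.7 * 8760 / 2093 = 74.1 kg/year

74.1 kg/year


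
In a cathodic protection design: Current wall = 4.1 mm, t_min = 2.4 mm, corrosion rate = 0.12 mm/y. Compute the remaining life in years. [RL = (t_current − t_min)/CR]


Apply the remaining-life relation: RL = (t_current − t_min) / CR
RL = (4.1 − 2.4) / 0.12 = 1.7 / 0.12 = 14.2 years

14.2 years


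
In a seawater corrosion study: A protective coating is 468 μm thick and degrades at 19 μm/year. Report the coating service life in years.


Service life = thickness / degradation rate
Life = 468 / 19 = 24.6 years

24.6 years


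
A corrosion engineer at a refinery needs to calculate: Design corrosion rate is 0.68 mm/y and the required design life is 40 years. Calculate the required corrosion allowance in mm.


Corrosion allowance = CR × design life
CA = 0.68 * 40 = 27.2 mm

27.2 mm


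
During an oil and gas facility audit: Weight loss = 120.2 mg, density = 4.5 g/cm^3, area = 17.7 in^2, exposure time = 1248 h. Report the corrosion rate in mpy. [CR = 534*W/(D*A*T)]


Apply the mpy weight-loss relation: CR = 534 * W / (D * A * T)
Numerator: 534 * 120.2 = 64186.8
Denominator: 4.5 * 17.7 * 1248 = 99403.2
CR = 64186.8 / 99403.2 = 0.6457 mpy

0.6457 mpy


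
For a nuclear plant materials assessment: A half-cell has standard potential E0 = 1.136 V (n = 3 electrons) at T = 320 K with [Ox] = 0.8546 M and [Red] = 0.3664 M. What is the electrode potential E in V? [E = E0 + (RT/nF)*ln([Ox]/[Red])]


Apply the Nernst equation: E = E0 + (RT/nF)*ln([Ox]/[Red])
Step 1: RT/nF = 8.314*320/(3*96485) = 0.00919134 V
Step 2: [Ox]/[Red] = 0.8546/0.3664 = 2.332424
Step 3: ln(2.332424) = 0.846908
Step 4: correction = 0.00919134 * 0.846908 = 0.0078 V
E = 1.136 + 0.0078 = 1.1438 V

1.1438 V


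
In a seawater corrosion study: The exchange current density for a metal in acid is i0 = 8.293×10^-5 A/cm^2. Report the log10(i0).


i0 = 8.293×10^-5 A/cm^2
log10(i0) = -4.081

-4.081


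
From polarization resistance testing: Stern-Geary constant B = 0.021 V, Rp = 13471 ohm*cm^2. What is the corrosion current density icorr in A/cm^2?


Apply the Stern-Geary relation: icorr = B / Rp
icorr = 0.021 / 13471 = 1.559×10^-6 A/cm^2

1.559×10^-6 A/cm^2


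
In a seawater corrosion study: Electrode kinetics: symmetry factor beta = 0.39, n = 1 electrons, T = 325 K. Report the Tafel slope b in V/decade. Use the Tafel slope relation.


Apply the Tafel slope relation: b = 2.303*R*T/(beta*n*F)
Numerator: 2.303 * 8.314 * 325 = 6222.82
Denominator: 0.39 * 1 * 96485 = 37629.15
b = 6222.82 / 37629.15 = 0.165 V/decade

0.165 V/decade


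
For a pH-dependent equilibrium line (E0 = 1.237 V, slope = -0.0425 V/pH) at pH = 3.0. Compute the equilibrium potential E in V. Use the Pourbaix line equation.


Apply the Pourbaix line equation: E = E0 + slope*pH
E = 1.237 + (-0.0425)*3.0 = 1.237 + (-0.1275) = 1.1095 V
Rounded to 3 decimal places: E = 1.110 V

1.110 V


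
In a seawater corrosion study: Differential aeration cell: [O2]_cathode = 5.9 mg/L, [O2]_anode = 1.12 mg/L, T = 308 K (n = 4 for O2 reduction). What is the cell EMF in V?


Apply the Nernst concentration-cell relation: E = (RT/nF)*ln(C_cathode/C_anode)
RT/nF = 8.314*308/(4*96485) = 0.006635 V
ln(5.9/1.12) = 1.66162
E = 0.006635 * 1.66162 = 0.01102 V

0.01102 V


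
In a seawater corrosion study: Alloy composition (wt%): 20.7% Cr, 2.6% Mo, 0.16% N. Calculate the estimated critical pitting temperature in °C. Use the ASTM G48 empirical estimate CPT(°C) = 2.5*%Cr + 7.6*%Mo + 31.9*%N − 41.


Apply the ASTM G48 empirical CPT estimate: CPT(°C) = 2.5*%Cr + 7.6*%Mo + 31.9*%N − 41
2.5*20.7 = 51.75; 7.6*2.6 = 19.76; 31.9*0.16 = 5.104
CPT = 51.75 + 19.76 + 5.104 − 41 = 35.614 °C
Rounded to 0.1 °C: CPT ≈ 35.6 °C

35.6 °C


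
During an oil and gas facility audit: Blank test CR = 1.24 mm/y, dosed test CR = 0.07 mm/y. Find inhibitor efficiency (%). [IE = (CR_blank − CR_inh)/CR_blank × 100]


Apply the inhibitor-efficiency definition: IE = (CR_blank − CR_inh)/CR_blank × 100
IE = (1.24 − 0.07) / 1.24 × 100
IE = 1.17 / 1.24 × 100 = 94.4 %

94.4 %


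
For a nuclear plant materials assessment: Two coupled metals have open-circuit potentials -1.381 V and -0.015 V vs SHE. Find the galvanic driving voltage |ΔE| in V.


Driving voltage is the absolute potential difference.
|ΔE| = |-1.381 − (-0.015)| = 1.366 V

1.366 V


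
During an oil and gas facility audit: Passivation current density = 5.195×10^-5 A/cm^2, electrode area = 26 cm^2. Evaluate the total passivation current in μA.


I = i_pass * A, then convert A → μA (×10^6)
I = 5.195×10^-5 * 26 * 10^6 = 1350.7 μA

1350.7 μA


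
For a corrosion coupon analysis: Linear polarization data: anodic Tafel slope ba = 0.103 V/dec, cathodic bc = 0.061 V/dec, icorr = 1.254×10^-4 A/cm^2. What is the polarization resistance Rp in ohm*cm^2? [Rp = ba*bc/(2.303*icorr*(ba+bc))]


Apply the Stern-Geary equation: Rp = ba*bc / (2.303*icorr*(ba+bc))
ba*bc = 0.103*0.061 = 0.006283
ba+bc = 0.164; 2.303*icorr*(ba+bc) = 2.303*1.254×10^-4*0.164 = 4.7362577×10^-5
Rp = 0.006283 / 4.7362577×10^-5 = 132.7 ohm*cm^2

132.7 ohm*cm^2


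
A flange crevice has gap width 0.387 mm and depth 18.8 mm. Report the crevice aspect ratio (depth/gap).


Aspect ratio = depth / gap
Ratio = 18.8 / 0.387 = 48.6

48.6


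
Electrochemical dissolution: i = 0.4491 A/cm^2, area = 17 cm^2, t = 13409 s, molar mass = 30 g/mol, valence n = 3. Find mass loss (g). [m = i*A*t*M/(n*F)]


Apply Faraday's law: m = i*A*t*M / (n*F)
Total charge passed Q = i*A*t = 0.4491*17*13409 = 102373.6923 C
m = Q*M/(n*F) = 102373.6923*30/(3*96485) = 10.61032 g

10.61032 g


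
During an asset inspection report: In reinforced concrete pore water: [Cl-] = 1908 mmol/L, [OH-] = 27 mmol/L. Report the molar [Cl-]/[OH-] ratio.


Threshold parameter = [Cl-] / [OH-] (molar basis; both in mmol/L, so units cancel)
Ratio = 1908 / 27 = 70.67

70.67


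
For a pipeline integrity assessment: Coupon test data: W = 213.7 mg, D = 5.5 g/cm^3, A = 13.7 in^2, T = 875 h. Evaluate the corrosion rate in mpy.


Apply the mpy weight-loss relation: CR = 534 * W / (D * A * T)
Numerator: 534 * 213.7 = 114115.8
Denominator: 5.5 * 13.7 * 875 = 65931.25
CR = 114115.8 / 65931.25 = 1.731 mpy

1.731 mpy


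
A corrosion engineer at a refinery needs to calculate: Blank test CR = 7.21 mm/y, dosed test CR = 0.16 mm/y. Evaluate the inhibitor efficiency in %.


Apply the inhibitor-efficiency definition: IE = (CR_blank − CR_inh)/CR_blank × 100
IE = (7.21 − 0.16) / 7.21 × 100
IE = 7.05 / 7.21 × 100 = 97.8 %

97.8 %


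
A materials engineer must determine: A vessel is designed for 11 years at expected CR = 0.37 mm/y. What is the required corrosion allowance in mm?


Corrosion allowance = CR × design life
CA = 0.37 * 11 = 4.07 mm

4.07 mm


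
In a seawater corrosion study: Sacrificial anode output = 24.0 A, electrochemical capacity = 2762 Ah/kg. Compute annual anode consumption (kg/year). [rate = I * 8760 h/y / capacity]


Annual consumption = current * hours per year / capacity
Rate = 24.0 * 8760 / 2762 = 76.1 kg/year

76.1 kg/year


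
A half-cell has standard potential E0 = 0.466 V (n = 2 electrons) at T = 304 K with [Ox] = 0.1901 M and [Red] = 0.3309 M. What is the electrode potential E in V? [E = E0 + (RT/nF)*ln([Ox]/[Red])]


Apply the Nernst equation: E = E0 + (RT/nF)*ln([Ox]/[Red])
Step 1: RT/nF = 8.314*304/(2*96485) = 0.01309766 V
Step 2: [Ox]/[Red] = 0.1901/0.3309 = 0.574494
Step 3: ln(0.574494) = -0.554266
Step 4: correction = 0.01309766 * -0.554266 = -0.007 V
E = 0.466 + -0.007 = 0.459 V

0.459 V


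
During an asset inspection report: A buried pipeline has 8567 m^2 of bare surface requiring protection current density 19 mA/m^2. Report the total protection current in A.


I = area * current density, then convert mA → A (÷1000)
I = 8567 * 19 / 1000 = 162.77 A

162.77 A


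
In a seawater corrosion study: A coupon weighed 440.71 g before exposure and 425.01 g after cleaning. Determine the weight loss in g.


Weight loss = initial − final
WL = 440.71 − 425.01 = 15.7 g

15.7 g


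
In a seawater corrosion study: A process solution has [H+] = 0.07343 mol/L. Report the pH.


pH = −log10[H+]
pH = −log10(0.07343) = 1.13

1.13


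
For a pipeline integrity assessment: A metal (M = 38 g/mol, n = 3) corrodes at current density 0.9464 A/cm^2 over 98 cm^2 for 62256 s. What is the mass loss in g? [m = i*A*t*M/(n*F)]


Apply Faraday's law: m = i*A*t*M / (n*F)
Total charge passed Q = i*A*t = 0.9464*98*62256 = 5774069.6832 C
m = Q*M/(n*F) = 5774069.6832*38/(3*96485) = 758.0268 g

758.0268 g


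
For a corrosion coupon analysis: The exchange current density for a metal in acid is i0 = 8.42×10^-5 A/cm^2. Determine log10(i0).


i0 = 8.42×10^-5 A/cm^2
log10(i0) = -4.075

-4.075


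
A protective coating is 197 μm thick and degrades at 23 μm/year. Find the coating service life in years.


Service life = thickness / degradation rate
Life = 197 / 23 = 8.6 years

8.6 years


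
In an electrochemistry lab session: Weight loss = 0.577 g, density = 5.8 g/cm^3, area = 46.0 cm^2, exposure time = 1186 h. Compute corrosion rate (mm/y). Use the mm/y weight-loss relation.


Apply the mm/y weight-loss relation: CR = 87600 * W / (D * A * T)
Numerator: 87600 * 0.577 = 50545.2
Denominator: 5.8 * 46.0 * 1186 = 316424.8
CR = 50545.2 / 316424.8 = 0.1597 mm/y

0.1597 mm/y


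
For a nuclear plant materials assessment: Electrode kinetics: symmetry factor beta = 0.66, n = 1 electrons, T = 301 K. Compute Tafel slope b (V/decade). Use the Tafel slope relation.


Apply the Tafel slope relation: b = 2.303*R*T/(beta*n*F)
Numerator: 2.303 * 8.314 * 301 = 5763.29
Denominator: 0.66 * 1 * 96485 = 63680.1
b = 5763.29 / 63680.1 = 0.091 V/decade

0.091 V/decade


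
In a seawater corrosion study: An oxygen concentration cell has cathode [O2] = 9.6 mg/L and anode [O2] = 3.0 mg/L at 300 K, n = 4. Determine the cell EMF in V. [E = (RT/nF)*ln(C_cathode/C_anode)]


Apply the Nernst concentration-cell relation: E = (RT/nF)*ln(C_cathode/C_anode)
RT/nF = 8.314*300/(4*96485) = 0.00646266 V
ln(9.6/3.0) = 1.16315
E = 0.00646266 * 1.16315 = 0.00752 V

0.00752 V


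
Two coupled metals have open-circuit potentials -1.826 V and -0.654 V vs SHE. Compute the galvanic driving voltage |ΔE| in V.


Driving voltage is the absolute potential difference.
|ΔE| = |-1.826 − (-0.654)| = 1.172 V

1.172 V


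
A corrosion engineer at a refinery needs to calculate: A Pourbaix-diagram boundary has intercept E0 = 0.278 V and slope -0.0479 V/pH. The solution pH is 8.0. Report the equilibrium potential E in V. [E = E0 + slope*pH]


Apply the Pourbaix line equation: E = E0 + slope*pH
E = 0.278 + (-0.0479)*8.0 = 0.278 + (-0.3832) = -0.1052 V
Rounded to 4 decimal places: E = -0.1052 V

-0.1052 V


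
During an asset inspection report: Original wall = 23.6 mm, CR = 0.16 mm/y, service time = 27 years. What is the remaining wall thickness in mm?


Remaining wall = original − CR × time
t = 23.6 − 0.16*27 = 23.6 − 4.32 = 19.28 mm

19.28 mm


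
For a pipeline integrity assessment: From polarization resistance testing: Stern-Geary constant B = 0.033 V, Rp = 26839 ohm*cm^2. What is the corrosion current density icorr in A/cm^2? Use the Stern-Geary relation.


Apply the Stern-Geary relation: icorr = B / Rp
icorr = 0.033 / 26839 = 1.23×10^-6 A/cm^2

1.23×10^-6 A/cm^2


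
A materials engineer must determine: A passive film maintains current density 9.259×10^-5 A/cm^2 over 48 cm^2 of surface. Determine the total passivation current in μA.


I = i_pass * A, then convert A → μA (×10^6)
I = 9.259×10^-5 * 48 * 10^6 = 4444.32 μA

4444.32 μA


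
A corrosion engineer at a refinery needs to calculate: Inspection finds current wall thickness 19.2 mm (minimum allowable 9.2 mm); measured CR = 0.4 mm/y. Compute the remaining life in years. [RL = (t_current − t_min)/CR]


Apply the remaining-life relation: RL = (t_current − t_min) / CR
RL = (19.2 − 9.2) / 0.4 = 10.0 / 0.4 = 25.0 years

25.0 years


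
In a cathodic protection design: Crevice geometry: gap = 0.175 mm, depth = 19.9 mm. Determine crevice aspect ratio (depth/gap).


Aspect ratio = depth / gap
Ratio = 19.9 / 0.175 = 113.7

113.7


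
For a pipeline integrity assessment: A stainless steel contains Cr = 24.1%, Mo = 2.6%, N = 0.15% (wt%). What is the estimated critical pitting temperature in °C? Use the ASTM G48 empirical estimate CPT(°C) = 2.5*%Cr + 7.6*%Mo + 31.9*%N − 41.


Apply the ASTM G48 empirical CPT estimate: CPT(°C) = 2.5*%Cr + 7.6*%Mo + 31.9*%N − 41
2.5*24.1 = 60.25; 7.6*2.6 = 19.76; 31.9*0.15 = 4.785
CPT = 60.25 + 19.76 + 4.785 − 41 = 43.795 °C
Rounded to 0.1 °C: CPT ≈ 43.8 °C

43.8 °C


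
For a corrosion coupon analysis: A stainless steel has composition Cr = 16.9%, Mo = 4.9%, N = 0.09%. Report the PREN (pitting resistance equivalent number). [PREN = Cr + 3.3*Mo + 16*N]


Apply the PREN formula: PREN = Cr + 3.3*Mo + 16*N
PREN = 16.9 + 3.3*4.9 + 16*0.09
PREN = 16.9 + 16.17 + 1.44 = 34.51

34.51


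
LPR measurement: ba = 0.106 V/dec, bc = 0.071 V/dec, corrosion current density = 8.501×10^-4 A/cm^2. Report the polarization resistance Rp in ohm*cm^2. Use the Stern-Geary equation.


Apply the Stern-Geary equation: Rp = ba*bc / (2.303*icorr*(ba+bc))
ba*bc = 0.106*0.071 = 0.007526
ba+bc = 0.177; 2.303*icorr*(ba+bc) = 2.303*8.501×10^-4*0.177 = 3.4652711×10^-4
Rp = 0.007526 / 3.4652711×10^-4 = 21.7 ohm*cm^2

21.7 ohm*cm^2


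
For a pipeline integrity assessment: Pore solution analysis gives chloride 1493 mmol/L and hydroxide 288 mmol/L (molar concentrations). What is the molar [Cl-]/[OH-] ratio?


Threshold parameter = [Cl-] / [OH-] (molar basis; both in mmol/L, so units cancel)
Ratio = 1493 / 288 = 5.18

5.18


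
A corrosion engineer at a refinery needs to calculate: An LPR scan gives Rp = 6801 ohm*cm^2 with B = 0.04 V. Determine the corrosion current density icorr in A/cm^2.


Apply the Stern-Geary relation: icorr = B / Rp
icorr = 0.04 / 6801 = 5.881×10^-6 A/cm^2

5.881×10^-6 A/cm^2


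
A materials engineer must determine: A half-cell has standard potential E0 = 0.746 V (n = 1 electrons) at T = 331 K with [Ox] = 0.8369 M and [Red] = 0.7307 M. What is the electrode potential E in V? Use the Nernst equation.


Apply the Nernst equation: E = E0 + (RT/nF)*ln([Ox]/[Red])
Step 1: RT/nF = 8.314*331/(1*96485) = 0.02852188 V
Step 2: [Ox]/[Red] = 0.8369/0.7307 = 1.14534
Step 3: ln(1.14534) = 0.135702
Step 4: correction = 0.02852188 * 0.135702 = 0.0039 V
E = 0.746 + 0.0039 = 0.7499 V

0.7499 V


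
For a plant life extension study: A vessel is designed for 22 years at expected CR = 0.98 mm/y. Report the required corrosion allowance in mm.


Corrosion allowance = CR × design life
CA = 0.98 * 22 = 21.56 mm

21.56 mm


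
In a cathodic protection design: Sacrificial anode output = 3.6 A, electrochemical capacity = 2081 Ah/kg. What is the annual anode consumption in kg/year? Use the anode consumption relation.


Annual consumption = current * hours per year / capacity
Rate = 3.6 * 8760 / 2081 = 15.2 kg/year

15.2 kg/year


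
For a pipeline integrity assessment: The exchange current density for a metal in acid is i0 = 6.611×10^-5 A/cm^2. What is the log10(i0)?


i0 = 6.611×10^-5 A/cm^2
log10(i0) = -4.18

-4.18


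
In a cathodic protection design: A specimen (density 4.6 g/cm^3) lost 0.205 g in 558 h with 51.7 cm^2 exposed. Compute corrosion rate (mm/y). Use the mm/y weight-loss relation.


Apply the mm/y weight-loss relation: CR = 87600 * W / (D * A * T)
Numerator: 87600 * 0.205 = 17958.0
Denominator: 4.6 * 51.7 * 558 = 132703.56
CR = 17958.0 / 132703.56 = 0.135324 mm/y

0.135324 mm/y


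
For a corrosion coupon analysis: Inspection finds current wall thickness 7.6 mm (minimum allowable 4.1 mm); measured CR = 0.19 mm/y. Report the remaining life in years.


Apply the remaining-life relation: RL = (t_current − t_min) / CR
RL = (7.6 − 4.1) / 0.19 = 3.5 / 0.19 = 18.4 years

18.4 years


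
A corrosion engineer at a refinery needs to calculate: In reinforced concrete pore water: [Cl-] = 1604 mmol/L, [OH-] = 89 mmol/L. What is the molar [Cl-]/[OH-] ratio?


Threshold parameter = [Cl-] / [OH-] (molar basis; both in mmol/L, so units cancel)
Ratio = 1604 / 89 = 18.02

18.02


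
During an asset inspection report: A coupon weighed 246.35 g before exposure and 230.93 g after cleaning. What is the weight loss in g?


Weight loss = initial − final
WL = 246.35 − 230.93 = 15.42 g

15.42 g


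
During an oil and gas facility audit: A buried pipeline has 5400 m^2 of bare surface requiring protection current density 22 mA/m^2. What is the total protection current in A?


I = area * current density, then convert mA → A (÷1000)
I = 5400 * 22 / 1000 = 118.8 A

118.8 A


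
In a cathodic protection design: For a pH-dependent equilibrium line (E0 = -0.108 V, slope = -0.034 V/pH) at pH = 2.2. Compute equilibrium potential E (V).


Apply the Pourbaix line equation: E = E0 + slope*pH
E = -0.108 + (-0.034)*2.2 = -0.108 + (-0.0748) = -0.1828 V
Rounded to 3 decimal places: E = -0.183 V

-0.183 V


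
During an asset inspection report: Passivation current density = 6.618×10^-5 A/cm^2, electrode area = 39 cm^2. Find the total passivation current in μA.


I = i_pass * A, then convert A → μA (×10^6)
I = 6.618×10^-5 * 39 * 10^6 = 2581.02 μA

2581.02 μA


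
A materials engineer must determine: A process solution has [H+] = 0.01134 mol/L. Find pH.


pH = −log10[H+]
pH = −log10(0.01134) = 1.95

1.95


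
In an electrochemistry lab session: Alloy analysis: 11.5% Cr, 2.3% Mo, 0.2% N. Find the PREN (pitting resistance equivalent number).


Apply the PREN formula: PREN = Cr + 3.3*Mo + 16*N
PREN = 11.5 + 3.3*2.3 + 16*0.2
PREN = 11.5 + 7.59 + 3.2 = 22.29

22.29


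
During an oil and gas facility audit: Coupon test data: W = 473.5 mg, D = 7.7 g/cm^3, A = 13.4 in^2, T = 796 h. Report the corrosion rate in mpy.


Apply the mpy weight-loss relation: CR = 534 * W / (D * A * T)
Numerator: 534 * 473.5 = 252849.0
Denominator: 7.7 * 13.4 * 796 = 82131.28
CR = 252849.0 / 82131.28 = 3.0786 mpy

3.0786 mpy


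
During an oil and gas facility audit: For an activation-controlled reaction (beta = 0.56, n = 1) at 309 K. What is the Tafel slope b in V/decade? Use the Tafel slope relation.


Apply the Tafel slope relation: b = 2.303*R*T/(beta*n*F)
Numerator: 2.303 * 8.314 * 309 = 5916.47
Denominator: 0.56 * 1 * 96485 = 54031.6
b = 5916.47 / 54031.6 = 0.11 V/decade

0.11 V/decade


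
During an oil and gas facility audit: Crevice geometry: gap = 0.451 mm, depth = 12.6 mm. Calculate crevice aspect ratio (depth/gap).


Aspect ratio = depth / gap
Ratio = 12.6 / 0.451 = 27.9

27.9


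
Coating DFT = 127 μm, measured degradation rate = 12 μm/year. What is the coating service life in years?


Service life = thickness / degradation rate
Life = 127 / 12 = 10.6 years

10.6 years
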